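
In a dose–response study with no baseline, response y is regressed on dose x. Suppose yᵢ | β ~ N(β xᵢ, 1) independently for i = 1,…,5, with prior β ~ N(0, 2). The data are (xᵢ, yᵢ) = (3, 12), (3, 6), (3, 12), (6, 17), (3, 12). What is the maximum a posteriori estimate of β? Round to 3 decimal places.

log p(β | y) = −Σ(yᵢ − βxᵢ)²/(2·1) − β²/(2·2) + const.
Setting the derivative to zero: Σxᵢ(yᵢ − βxᵢ)/1 − β/2 = 0, so β = Σxᵢyᵢ / (Σxᵢ² + σ²/τ²).
Σxᵢyᵢ = 3·12 + 3·6 + 3·12 + 6·17 + 3·12 = 228; Σxᵢ² = 72; σ²/τ² = 0.5.
β̂_MAP = 228 / (72 + 0.5) = 228/72.5 ≈ 3.145.

β̂_MAP = 3.145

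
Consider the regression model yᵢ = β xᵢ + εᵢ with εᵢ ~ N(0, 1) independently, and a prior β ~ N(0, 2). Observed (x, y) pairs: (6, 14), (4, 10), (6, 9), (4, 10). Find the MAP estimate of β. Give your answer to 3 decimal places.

log p(β | y) = −Σ(yᵢ − βxᵢ)²/(2·1) − β²/(2·2) + const.
Setting the derivative to zero: Σxᵢ(yᵢ − βxᵢ)/1 − β/2 = 0, so β = Σxᵢyᵢ / (Σxᵢ² + σ²/τ²).
Σxᵢyᵢ = 6·14 + 4·10 + 6·9 + 4·10 = 218; Σxᵢ² = 104; σ²/τ² = 0.5.
β̂_MAP = 218 / (104 + 0.5) = 218/104.5 ≈ 2.086.

β̂_MAP = 2.086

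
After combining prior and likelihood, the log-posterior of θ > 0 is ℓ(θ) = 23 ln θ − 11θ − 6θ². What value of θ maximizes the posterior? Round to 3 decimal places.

θ̂_MAP = 1.000

ℓ'(θ) = 23/θ − 11 − 12θ. Setting this to zero and multiplying by θ: 12θ² + 11θ − 23 = 0.
θ = (−11 + √(11² + 4·12·23)) / (2·12) = (−11 + √1225) / 24 = (−11 + 35)/24 = 1.
ℓ''(θ) = −23/θ² − 12 < 0, confirming a maximum.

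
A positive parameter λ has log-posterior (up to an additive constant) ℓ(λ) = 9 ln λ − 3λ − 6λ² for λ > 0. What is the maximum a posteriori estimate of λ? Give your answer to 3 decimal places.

λ̂_MAP = 0.750

ℓ'(λ) = 9/λ − 3 − 12λ. Setting this to zero and multiplying by λ: 12λ² + 3λ − 9 = 0.
λ = (−3 + √(3² + 4·12·9)) / (2·12) = (−3 + √441) / 24 = (−3 + 21)/24 = 3/4.
ℓ''(λ) = −9/λ² − 12 < 0, confirming a maximum.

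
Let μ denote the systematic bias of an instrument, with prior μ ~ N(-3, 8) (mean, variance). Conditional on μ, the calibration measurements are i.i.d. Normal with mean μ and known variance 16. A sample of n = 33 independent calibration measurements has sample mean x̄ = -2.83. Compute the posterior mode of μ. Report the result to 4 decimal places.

n = 33, x̄ = -2.83.
For a Normal prior and Normal likelihood with known variance, the posterior is Normal; its mode equals its mean, the precision-weighted average.
Prior precision 1/σ₀² = 1/8 = 0.125; data precision n/σ² = 33/16 = 2.0625.
μ̂ = (0.125·(-3) + 2.0625·(-2.83)) / (0.125 + 2.0625) = (-6.211875)/2.1875 = -9939/3500 ≈ -2.8397.

μ̂_MAP = -2.8397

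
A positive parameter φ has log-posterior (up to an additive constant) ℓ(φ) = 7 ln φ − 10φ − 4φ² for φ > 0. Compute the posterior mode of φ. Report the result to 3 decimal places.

φ̂_MAP = 0.500

ℓ'(φ) = 7/φ − 10 − 8φ. Setting this to zero and multiplying by φ: 8φ² + 10φ − 7 = 0.
φ = (−10 + √(10² + 4·8·7)) / (2·8) = (−10 + √324) / 16 = (−10 + 18)/16 = 1/2.
ℓ''(φ) = −7/φ² − 8 < 0, confirming a maximum.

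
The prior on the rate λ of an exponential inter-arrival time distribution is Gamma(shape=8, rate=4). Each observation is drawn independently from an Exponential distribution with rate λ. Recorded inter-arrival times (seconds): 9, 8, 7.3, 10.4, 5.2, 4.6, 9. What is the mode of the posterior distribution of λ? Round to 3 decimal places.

The Exponential(rate=λ) likelihood is ∝ λ^n e^(−λΣtᵢ). Here n = 7 and Σtᵢ = 9 + 8 + 7.3 + 10.4 + 5.2 + 4.6 + 9 = 53.5.
Posterior ∝ λ^7e^(−4λ) · λ^7e^(−53.5λ) = λ^14e^(−57.5λ), i.e. Gamma(15, 57.5).
Mode = (a−1)/b = 14/57.5 ≈ 0.243.

λ̂_MAP = 0.243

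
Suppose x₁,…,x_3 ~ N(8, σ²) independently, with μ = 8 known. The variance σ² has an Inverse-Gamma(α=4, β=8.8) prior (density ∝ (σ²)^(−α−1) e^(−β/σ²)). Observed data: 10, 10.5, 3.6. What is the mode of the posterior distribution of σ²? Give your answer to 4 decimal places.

σ̂²_MAP = 3.6315

Sum of squared deviations about the known mean: SS = (10−8)² + (10.5−8)² + (3.6−8)² = 29.61.
The Normal likelihood contributes (σ²)^(−n/2) exp(−SS/(2σ²)), so the posterior is Inverse-Gamma(α + n/2, β + SS/2) = Inverse-Gamma(5.5, 23.605).
The mode of Inverse-Gamma(a, b) is b/(a+1) = 23.605/6.5 ≈ 3.6315.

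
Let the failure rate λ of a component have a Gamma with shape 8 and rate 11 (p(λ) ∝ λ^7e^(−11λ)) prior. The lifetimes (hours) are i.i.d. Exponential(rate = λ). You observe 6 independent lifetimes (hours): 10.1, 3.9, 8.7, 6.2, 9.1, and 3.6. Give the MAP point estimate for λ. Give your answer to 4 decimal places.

λ̂_MAP = 0.2471

The Exponential(rate=λ) likelihood is ∝ λ^n e^(−λΣtᵢ). Here n = 6 and Σtᵢ = 10.1 + 3.9 + 8.7 + 6.2 + 9.1 + 3.6 = 41.6.
Posterior ∝ λ^7e^(−11λ) · λ^6e^(−41.6λ) = λ^13e^(−52.6λ), i.e. Gamma(14, 52.6).
Mode = (a−1)/b = 13/52.6 ≈ 0.2471.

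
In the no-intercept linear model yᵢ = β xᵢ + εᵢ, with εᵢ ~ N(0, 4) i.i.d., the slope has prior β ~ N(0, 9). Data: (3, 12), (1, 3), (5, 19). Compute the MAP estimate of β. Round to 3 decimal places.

log p(β | y) = −Σ(yᵢ − βxᵢ)²/(2·4) − β²/(2·9) + const.
Setting the derivative to zero: Σxᵢ(yᵢ − βxᵢ)/4 − β/9 = 0, so β = Σxᵢyᵢ / (Σxᵢ² + σ²/τ²).
Σxᵢyᵢ = 3·12 + 1·3 + 5·19 = 134; Σxᵢ² = 35; σ²/τ² = 4/9.
β̂_MAP = 134 / (35 + 4/9) = 134/(319/9) = 1206/319 ≈ 3.781.

β̂_MAP = 3.781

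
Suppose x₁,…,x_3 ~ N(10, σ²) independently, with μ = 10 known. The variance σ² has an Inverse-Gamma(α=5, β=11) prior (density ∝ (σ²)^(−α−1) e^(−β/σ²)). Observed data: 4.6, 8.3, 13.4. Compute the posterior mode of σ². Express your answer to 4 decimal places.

Sum of squared deviations about the known mean: SS = (4.6−10)² + (8.3−10)² + (13.4−10)² = 43.61.
The Normal likelihood contributes (σ²)^(−n/2) exp(−SS/(2σ²)), so the posterior is Inverse-Gamma(α + n/2, β + SS/2) = Inverse-Gamma(6.5, 32.805).
The mode of Inverse-Gamma(a, b) is b/(a+1) = 32.805/7.5 ≈ 4.3740.

σ̂²_MAP = 4.3740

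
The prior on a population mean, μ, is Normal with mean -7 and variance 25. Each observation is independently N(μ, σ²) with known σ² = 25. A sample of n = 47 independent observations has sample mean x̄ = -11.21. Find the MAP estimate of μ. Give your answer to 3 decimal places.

n = 47, x̄ = -11.21.
For a Normal prior and Normal likelihood with known variance, the posterior is Normal; its mode equals its mean, the precision-weighted average.
Prior precision 1/σ₀² = 1/25 = 0.04; data precision n/σ² = 47/25 = 1.88.
μ̂ = (0.04·(-7) + 1.88·(-11.21)) / (0.04 + 1.88) = (-21.3548)/1.92 = -53387/4800 ≈ -11.122.

μ̂_MAP = -11.122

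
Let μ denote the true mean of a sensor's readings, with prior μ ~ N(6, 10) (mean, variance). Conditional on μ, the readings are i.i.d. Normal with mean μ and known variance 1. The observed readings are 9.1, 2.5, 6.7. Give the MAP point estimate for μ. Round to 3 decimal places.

n = 3; x̄ = (9.1 + 2.5 + 6.7)/3 = 18.3/3 = 6.1.
For a Normal prior and Normal likelihood with known variance, the posterior is Normal; its mode equals its mean, the precision-weighted average.
Prior precision 1/σ₀² = 1/10 = 0.1; data precision n/σ² = 3/1 = 3.
μ̂ = (0.1·6 + 3·6.1) / (0.1 + 3) = 18.9/3.1 = 189/31 ≈ 6.097.

μ̂_MAP = 6.097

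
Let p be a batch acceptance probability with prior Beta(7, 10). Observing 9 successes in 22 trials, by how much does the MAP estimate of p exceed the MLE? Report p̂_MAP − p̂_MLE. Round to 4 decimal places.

MAP − MLE = -0.0037

Posterior is Beta(16, 23); MAP = (16−1)/(39−2) = 15/37 ≈ 0.40541.
MLE ignores the prior: p̂_MLE = k/n = 9/22 ≈ 0.40909.
Difference = 15/37 − 9/22 = -3/814 ≈ -0.0037.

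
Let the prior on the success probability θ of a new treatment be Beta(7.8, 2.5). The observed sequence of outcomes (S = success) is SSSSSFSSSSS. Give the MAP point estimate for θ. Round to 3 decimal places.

θ̂_MAP = 0.870

Prior: Beta(7.8, 2.5).
Data: 10 successes in 11 trials (from the sequence). The binomial likelihood contributes θ^10(1−θ)^1, so the posterior is Beta(7.8+10, 2.5+1) = Beta(17.8, 3.5).
For Beta(a, b) with a, b > 1 the mode is (a−1)/(a+b−2) = 16.8/19.3 ≈ 0.870.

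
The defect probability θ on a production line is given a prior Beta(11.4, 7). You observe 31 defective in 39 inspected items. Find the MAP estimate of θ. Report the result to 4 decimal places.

θ̂_MAP = 0.7473

Prior: Beta(11.4, 7).
Data: 31 successes in 39 trials. The binomial likelihood contributes θ^31(1−θ)^8, so the posterior is Beta(11.4+31, 7+8) = Beta(42.4, 15).
For Beta(a, b) with a, b > 1 the mode is (a−1)/(a+b−2) = 41.4/55.4 ≈ 0.7473.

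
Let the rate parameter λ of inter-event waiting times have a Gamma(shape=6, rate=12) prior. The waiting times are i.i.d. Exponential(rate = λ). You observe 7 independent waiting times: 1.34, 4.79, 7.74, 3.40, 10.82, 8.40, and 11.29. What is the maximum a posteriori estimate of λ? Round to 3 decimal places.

The Exponential(rate=λ) likelihood is ∝ λ^n e^(−λΣtᵢ). Here n = 7 and Σtᵢ = 1.34 + 4.79 + 7.74 + 3.40 + 10.82 + 8.40 + 11.29 = 47.78.
Posterior ∝ λ^5e^(−12λ) · λ^7e^(−47.78λ) = λ^12e^(−59.78λ), i.e. Gamma(13, 59.78).
Mode = (a−1)/b = 12/59.78 ≈ 0.201.

λ̂_MAP = 0.201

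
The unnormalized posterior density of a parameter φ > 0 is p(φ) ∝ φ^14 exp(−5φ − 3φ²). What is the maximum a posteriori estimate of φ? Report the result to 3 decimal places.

ℓ'(φ) = 14/φ − 5 − 6φ. Setting this to zero and multiplying by φ: 6φ² + 5φ − 14 = 0.
φ = (−5 + √(5² + 4·6·14)) / (2·6) = (−5 + √361) / 12 = (−5 + 19)/12 = 7/6.
ℓ''(φ) = −14/φ² − 6 < 0, confirming a maximum.

φ̂_MAP = 1.167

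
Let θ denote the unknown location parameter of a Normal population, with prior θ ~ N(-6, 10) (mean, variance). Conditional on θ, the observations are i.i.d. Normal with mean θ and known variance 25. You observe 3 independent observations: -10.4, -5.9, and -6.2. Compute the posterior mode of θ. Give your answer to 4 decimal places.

θ̂_MAP = -6.8182

n = 3; x̄ = ((-10.4) + (-5.9) + (-6.2))/3 = -22.5/3 = -7.5.
For a Normal prior and Normal likelihood with known variance, the posterior is Normal; its mode equals its mean, the precision-weighted average.
Prior precision 1/σ₀² = 1/10 = 0.1; data precision n/σ² = 3/25 = 0.12.
θ̂ = (0.1·(-6) + 0.12·(-7.5)) / (0.1 + 0.12) = (-1.5)/0.22 = -75/11 ≈ -6.8182.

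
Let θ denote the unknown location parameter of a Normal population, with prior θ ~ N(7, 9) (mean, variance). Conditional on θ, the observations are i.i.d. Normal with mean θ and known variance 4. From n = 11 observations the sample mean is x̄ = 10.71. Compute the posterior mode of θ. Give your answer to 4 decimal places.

θ̂_MAP = 10.5659

n = 11, x̄ = 10.71.
For a Normal prior and Normal likelihood with known variance, the posterior is Normal; its mode equals its mean, the precision-weighted average.
Prior precision 1/σ₀² = 1/9; data precision n/σ² = 11/4 = 2.75.
θ̂ = ((1/9)·7 + 2.75·10.71) / (1/9 + 2.75) = (108829/3600)/(103/36) = 108829/10300 ≈ 10.5659.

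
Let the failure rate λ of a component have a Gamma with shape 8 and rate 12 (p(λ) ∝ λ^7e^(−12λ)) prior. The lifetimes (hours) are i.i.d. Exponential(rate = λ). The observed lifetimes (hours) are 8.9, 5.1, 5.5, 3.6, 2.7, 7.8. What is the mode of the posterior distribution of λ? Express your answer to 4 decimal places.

λ̂_MAP = 0.2851

The Exponential(rate=λ) likelihood is ∝ λ^n e^(−λΣtᵢ). Here n = 6 and Σtᵢ = 8.9 + 5.1 + 5.5 + 3.6 + 2.7 + 7.8 = 33.6.
Posterior ∝ λ^7e^(−12λ) · λ^6e^(−33.6λ) = λ^13e^(−45.6λ), i.e. Gamma(14, 45.6).
Mode = (a−1)/b = 13/45.6 ≈ 0.2851.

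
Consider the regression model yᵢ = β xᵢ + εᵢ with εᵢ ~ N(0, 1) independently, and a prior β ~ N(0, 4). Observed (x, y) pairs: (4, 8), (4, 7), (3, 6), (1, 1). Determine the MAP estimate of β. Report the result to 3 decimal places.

log p(β | y) = −Σ(yᵢ − βxᵢ)²/(2·1) − β²/(2·4) + const.
Setting the derivative to zero: Σxᵢ(yᵢ − βxᵢ)/1 − β/4 = 0, so β = Σxᵢyᵢ / (Σxᵢ² + σ²/τ²).
Σxᵢyᵢ = 4·8 + 4·7 + 3·6 + 1·1 = 79; Σxᵢ² = 42; σ²/τ² = 0.25.
β̂_MAP = 79 / (42 + 0.25) = 79/42.25 ≈ 1.870.

β̂_MAP = 1.870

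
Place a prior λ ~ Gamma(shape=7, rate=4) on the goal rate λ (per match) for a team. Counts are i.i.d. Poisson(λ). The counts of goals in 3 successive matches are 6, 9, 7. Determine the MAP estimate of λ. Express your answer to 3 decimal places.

λ̂_MAP = 4.000

Σxᵢ = 6+9+7 = 22, with n = 3.
Posterior ∝ λ^6e^(−4λ) · λ^22e^(−3λ) = λ^28e^(−7λ), i.e. Gamma(shape=29, rate=7).
The mode of a Gamma(a, b) with a ≥ 1 (shape–rate) is (a−1)/b = 28/7 ≈ 4.000.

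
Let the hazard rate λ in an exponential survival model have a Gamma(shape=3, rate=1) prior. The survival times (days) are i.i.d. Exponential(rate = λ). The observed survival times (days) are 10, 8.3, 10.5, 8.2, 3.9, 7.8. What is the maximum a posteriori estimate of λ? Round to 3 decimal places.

λ̂_MAP = 0.161

The Exponential(rate=λ) likelihood is ∝ λ^n e^(−λΣtᵢ). Here n = 6 and Σtᵢ = 10 + 8.3 + 10.5 + 8.2 + 3.9 + 7.8 = 48.7.
Posterior ∝ λ^2e^(−1λ) · λ^6e^(−48.7λ) = λ^8e^(−49.7λ), i.e. Gamma(9, 49.7).
Mode = (a−1)/b = 8/49.7 ≈ 0.161.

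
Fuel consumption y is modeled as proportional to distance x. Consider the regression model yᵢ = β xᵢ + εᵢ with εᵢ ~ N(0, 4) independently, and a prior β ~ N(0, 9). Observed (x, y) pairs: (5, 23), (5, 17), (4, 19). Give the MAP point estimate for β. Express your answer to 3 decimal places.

β̂_MAP = 4.154

log p(β | y) = −Σ(yᵢ − βxᵢ)²/(2·4) − β²/(2·9) + const.
Setting the derivative to zero: Σxᵢ(yᵢ − βxᵢ)/4 − β/9 = 0, so β = Σxᵢyᵢ / (Σxᵢ² + σ²/τ²).
Σxᵢyᵢ = 5·23 + 5·17 + 4·19 = 276; Σxᵢ² = 66; σ²/τ² = 4/9.
β̂_MAP = 276 / (66 + 4/9) = 276/(598/9) = 54/13 ≈ 4.154.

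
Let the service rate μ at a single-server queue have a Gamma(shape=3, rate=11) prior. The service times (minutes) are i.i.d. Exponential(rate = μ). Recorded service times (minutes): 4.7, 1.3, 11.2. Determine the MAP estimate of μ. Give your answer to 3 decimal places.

μ̂_MAP = 0.177

The Exponential(rate=μ) likelihood is ∝ μ^n e^(−μΣtᵢ). Here n = 3 and Σtᵢ = 4.7 + 1.3 + 11.2 = 17.2.
Posterior ∝ μ^2e^(−11μ) · μ^3e^(−17.2μ) = μ^5e^(−28.2μ), i.e. Gamma(6, 28.2).
Mode = (a−1)/b = 5/28.2 ≈ 0.177.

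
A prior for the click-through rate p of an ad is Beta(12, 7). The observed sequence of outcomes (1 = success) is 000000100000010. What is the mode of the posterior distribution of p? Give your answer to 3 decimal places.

Prior: Beta(12, 7).
Data: 2 successes in 15 trials (from the sequence). The binomial likelihood contributes p^2(1−p)^13, so the posterior is Beta(12+2, 7+13) = Beta(14, 20).
For Beta(a, b) with a, b > 1 the mode is (a−1)/(a+b−2) = 13/32 ≈ 0.406.

p̂_MAP = 0.406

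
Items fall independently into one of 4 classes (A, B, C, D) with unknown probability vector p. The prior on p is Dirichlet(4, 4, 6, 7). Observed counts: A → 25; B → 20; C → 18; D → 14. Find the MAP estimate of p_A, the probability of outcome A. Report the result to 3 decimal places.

The posterior is Dirichlet(αᵢ + nᵢ) = Dirichlet(29, 24, 24, 21).
For a Dirichlet(a₁,…,a_K) with all aᵢ > 1, the mode has j-th component (aⱼ − 1)/(Σaᵢ − K).
Here Σaᵢ = 98 and K = 4, so p_A = (29 − 1)/(98 − 4) = 28/94 ≈ 0.298.

MAP estimate of p_A = 0.298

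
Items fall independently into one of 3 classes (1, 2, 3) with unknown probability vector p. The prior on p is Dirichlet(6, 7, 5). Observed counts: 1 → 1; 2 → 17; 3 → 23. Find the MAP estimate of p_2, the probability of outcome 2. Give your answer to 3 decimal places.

MAP estimate: 0.411

The posterior is Dirichlet(αᵢ + nᵢ) = Dirichlet(7, 24, 28).
For a Dirichlet(a₁,…,a_K) with all aᵢ > 1, the mode has j-th component (aⱼ − 1)/(Σaᵢ − K).
Here Σaᵢ = 59 and K = 3, so p_2 = (24 − 1)/(59 − 3) = 23/56 ≈ 0.411.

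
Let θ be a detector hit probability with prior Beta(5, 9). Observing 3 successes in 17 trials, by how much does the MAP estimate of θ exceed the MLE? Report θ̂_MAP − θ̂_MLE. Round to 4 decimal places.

MAP − MLE = 0.0649

Posterior is Beta(8, 23); MAP = (8−1)/(31−2) = 7/29 ≈ 0.24138.
MLE ignores the prior: θ̂_MLE = k/n = 3/17 ≈ 0.17647.
Difference = 7/29 − 3/17 = 32/493 ≈ 0.0649.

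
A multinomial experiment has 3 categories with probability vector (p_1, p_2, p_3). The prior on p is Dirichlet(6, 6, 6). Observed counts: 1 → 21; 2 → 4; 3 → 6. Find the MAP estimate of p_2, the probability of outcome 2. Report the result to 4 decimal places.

The posterior is Dirichlet(αᵢ + nᵢ) = Dirichlet(27, 10, 12).
For a Dirichlet(a₁,…,a_K) with all aᵢ > 1, the mode has j-th component (aⱼ − 1)/(Σaᵢ − K).
Here Σaᵢ = 49 and K = 3, so p_2 = (10 − 1)/(49 − 3) = 9/46 ≈ 0.1957.

MAP estimate: 0.1957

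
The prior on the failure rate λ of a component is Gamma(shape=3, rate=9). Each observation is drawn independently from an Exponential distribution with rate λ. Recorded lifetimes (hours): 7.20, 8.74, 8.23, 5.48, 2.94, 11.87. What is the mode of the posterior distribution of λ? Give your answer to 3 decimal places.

λ̂_MAP = 0.150

The Exponential(rate=λ) likelihood is ∝ λ^n e^(−λΣtᵢ). Here n = 6 and Σtᵢ = 7.20 + 8.74 + 8.23 + 5.48 + 2.94 + 11.87 = 44.46.
Posterior ∝ λ^2e^(−9λ) · λ^6e^(−44.46λ) = λ^8e^(−53.46λ), i.e. Gamma(9, 53.46).
Mode = (a−1)/b = 8/53.46 ≈ 0.150.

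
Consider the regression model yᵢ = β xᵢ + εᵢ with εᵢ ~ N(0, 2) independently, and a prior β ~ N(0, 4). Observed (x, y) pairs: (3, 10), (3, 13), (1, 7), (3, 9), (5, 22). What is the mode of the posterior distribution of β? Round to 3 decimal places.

β̂_MAP = 3.981

log p(β | y) = −Σ(yᵢ − βxᵢ)²/(2·2) − β²/(2·4) + const.
Setting the derivative to zero: Σxᵢ(yᵢ − βxᵢ)/2 − β/4 = 0, so β = Σxᵢyᵢ / (Σxᵢ² + σ²/τ²).
Σxᵢyᵢ = 3·10 + 3·13 + 1·7 + 3·9 + 5·22 = 213; Σxᵢ² = 53; σ²/τ² = 0.5.
β̂_MAP = 213 / (53 + 0.5) = 213/53.5 ≈ 3.981.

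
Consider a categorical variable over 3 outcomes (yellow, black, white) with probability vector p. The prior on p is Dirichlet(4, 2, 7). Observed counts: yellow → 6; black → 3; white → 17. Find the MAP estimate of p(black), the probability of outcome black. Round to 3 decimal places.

MAP estimate of p(black) = 0.111

The posterior is Dirichlet(αᵢ + nᵢ) = Dirichlet(10, 5, 24).
For a Dirichlet(a₁,…,a_K) with all aᵢ > 1, the mode has j-th component (aⱼ − 1)/(Σaᵢ − K).
Here Σaᵢ = 39 and K = 3, so p(black) = (5 − 1)/(39 − 3) = 4/36 ≈ 0.111.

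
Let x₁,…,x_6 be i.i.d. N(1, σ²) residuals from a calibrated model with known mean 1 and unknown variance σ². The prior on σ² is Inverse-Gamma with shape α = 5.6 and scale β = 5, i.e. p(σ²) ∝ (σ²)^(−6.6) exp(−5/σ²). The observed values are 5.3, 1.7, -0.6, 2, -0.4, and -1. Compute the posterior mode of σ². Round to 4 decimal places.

σ̂²_MAP = 2.0052

Sum of squared deviations about the known mean: SS = (5.3−1)² + (1.7−1)² + (-0.6−1)² + (2−1)² + (-0.4−1)² + (-1−1)² = 28.5.
The Normal likelihood contributes (σ²)^(−n/2) exp(−SS/(2σ²)), so the posterior is Inverse-Gamma(α + n/2, β + SS/2) = Inverse-Gamma(8.6, 19.25).
The mode of Inverse-Gamma(a, b) is b/(a+1) = 19.25/9.6 ≈ 2.0052.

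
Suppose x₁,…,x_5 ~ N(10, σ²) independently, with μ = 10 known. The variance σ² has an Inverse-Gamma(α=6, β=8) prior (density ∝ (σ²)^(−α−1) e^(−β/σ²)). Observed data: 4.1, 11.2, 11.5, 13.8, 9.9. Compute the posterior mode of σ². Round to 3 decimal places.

Sum of squared deviations about the known mean: SS = (4.1−10)² + (11.2−10)² + (11.5−10)² + (13.8−10)² + (9.9−10)² = 52.95.
The Normal likelihood contributes (σ²)^(−n/2) exp(−SS/(2σ²)), so the posterior is Inverse-Gamma(α + n/2, β + SS/2) = Inverse-Gamma(8.5, 34.475).
The mode of Inverse-Gamma(a, b) is b/(a+1) = 34.475/9.5 ≈ 3.629.

σ̂²_MAP = 3.629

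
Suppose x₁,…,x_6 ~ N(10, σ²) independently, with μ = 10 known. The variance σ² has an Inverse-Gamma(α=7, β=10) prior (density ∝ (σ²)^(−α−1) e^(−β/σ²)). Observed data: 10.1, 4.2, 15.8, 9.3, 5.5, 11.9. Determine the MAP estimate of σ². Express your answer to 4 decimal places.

Sum of squared deviations about the known mean: SS = (10.1−10)² + (4.2−10)² + (15.8−10)² + (9.3−10)² + (5.5−10)² + (11.9−10)² = 91.64.
The Normal likelihood contributes (σ²)^(−n/2) exp(−SS/(2σ²)), so the posterior is Inverse-Gamma(α + n/2, β + SS/2) = Inverse-Gamma(10, 55.82).
The mode of Inverse-Gamma(a, b) is b/(a+1) = 55.82/11 ≈ 5.0745.

σ̂²_MAP = 5.0745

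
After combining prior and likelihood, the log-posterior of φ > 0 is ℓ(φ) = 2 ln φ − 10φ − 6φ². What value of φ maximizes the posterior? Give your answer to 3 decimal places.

ℓ'(φ) = 2/φ − 10 − 12φ. Setting this to zero and multiplying by φ: 12φ² + 10φ − 2 = 0.
φ = (−10 + √(10² + 4·12·2)) / (2·12) = (−10 + √196) / 24 = (−10 + 14)/24 = 1/6.
ℓ''(φ) = −2/φ² − 12 < 0, confirming a maximum.

φ̂_MAP = 0.167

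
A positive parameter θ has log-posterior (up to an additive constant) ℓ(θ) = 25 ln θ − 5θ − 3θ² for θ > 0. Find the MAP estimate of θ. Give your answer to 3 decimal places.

ℓ'(θ) = 25/θ − 5 − 6θ. Setting this to zero and multiplying by θ: 6θ² + 5θ − 25 = 0.
θ = (−5 + √(5² + 4·6·25)) / (2·6) = (−5 + √625) / 12 = (−5 + 25)/12 = 5/3.
ℓ''(θ) = −25/θ² − 6 < 0, confirming a maximum.

θ̂_MAP = 1.667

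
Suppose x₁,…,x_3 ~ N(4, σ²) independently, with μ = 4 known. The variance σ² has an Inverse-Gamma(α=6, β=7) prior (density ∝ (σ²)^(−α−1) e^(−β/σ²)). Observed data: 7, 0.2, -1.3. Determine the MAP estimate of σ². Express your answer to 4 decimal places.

σ̂²_MAP = 3.8547

Sum of squared deviations about the known mean: SS = (7−4)² + (0.2−4)² + (-1.3−4)² = 51.53.
The Normal likelihood contributes (σ²)^(−n/2) exp(−SS/(2σ²)), so the posterior is Inverse-Gamma(α + n/2, β + SS/2) = Inverse-Gamma(7.5, 32.765).
The mode of Inverse-Gamma(a, b) is b/(a+1) = 32.765/8.5 ≈ 3.8547.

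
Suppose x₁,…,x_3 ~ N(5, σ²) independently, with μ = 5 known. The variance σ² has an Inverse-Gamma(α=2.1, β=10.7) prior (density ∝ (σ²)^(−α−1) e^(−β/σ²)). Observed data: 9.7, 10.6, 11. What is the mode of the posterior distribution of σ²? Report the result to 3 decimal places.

σ̂²_MAP = 12.049

Sum of squared deviations about the known mean: SS = (9.7−5)² + (10.6−5)² + (11−5)² = 89.45.
The Normal likelihood contributes (σ²)^(−n/2) exp(−SS/(2σ²)), so the posterior is Inverse-Gamma(α + n/2, β + SS/2) = Inverse-Gamma(3.6, 55.425).
The mode of Inverse-Gamma(a, b) is b/(a+1) = 55.425/4.6 ≈ 12.049.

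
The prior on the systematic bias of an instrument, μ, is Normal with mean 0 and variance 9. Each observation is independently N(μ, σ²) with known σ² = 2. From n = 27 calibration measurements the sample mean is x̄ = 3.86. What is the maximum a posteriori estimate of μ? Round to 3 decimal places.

μ̂_MAP = 3.828

n = 27, x̄ = 3.86.
For a Normal prior and Normal likelihood with known variance, the posterior is Normal; its mode equals its mean, the precision-weighted average.
Prior precision 1/σ₀² = 1/9; data precision n/σ² = 27/2 = 13.5.
μ̂ = ((1/9)·0 + 13.5·3.86) / (1/9 + 13.5) = 52.11/(245/18) = 46899/12250 ≈ 3.828.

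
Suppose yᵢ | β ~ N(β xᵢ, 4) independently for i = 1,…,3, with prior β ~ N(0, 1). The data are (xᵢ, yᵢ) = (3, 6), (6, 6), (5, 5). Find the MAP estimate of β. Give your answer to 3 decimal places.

β̂_MAP = 1.068

log p(β | y) = −Σ(yᵢ − βxᵢ)²/(2·4) − β²/(2·1) + const.
Setting the derivative to zero: Σxᵢ(yᵢ − βxᵢ)/4 − β/1 = 0, so β = Σxᵢyᵢ / (Σxᵢ² + σ²/τ²).
Σxᵢyᵢ = 3·6 + 6·6 + 5·5 = 79; Σxᵢ² = 70; σ²/τ² = 4.
β̂_MAP = 79 / (70 + 4) = 79/74 ≈ 1.068.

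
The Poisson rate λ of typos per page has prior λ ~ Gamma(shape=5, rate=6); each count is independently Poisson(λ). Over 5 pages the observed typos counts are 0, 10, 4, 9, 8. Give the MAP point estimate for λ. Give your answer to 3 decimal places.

λ̂_MAP = 3.182

Σxᵢ = 0+10+4+9+8 = 31, with n = 5.
Posterior ∝ λ^4e^(−6λ) · λ^31e^(−5λ) = λ^35e^(−11λ), i.e. Gamma(shape=36, rate=11).
The mode of a Gamma(a, b) with a ≥ 1 (shape–rate) is (a−1)/b = 35/11 ≈ 3.182.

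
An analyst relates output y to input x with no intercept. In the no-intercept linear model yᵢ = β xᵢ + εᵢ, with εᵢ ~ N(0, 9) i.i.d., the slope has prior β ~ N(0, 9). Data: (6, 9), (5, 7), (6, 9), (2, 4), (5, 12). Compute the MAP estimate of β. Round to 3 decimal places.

β̂_MAP = 1.661

log p(β | y) = −Σ(yᵢ − βxᵢ)²/(2·9) − β²/(2·9) + const.
Setting the derivative to zero: Σxᵢ(yᵢ − βxᵢ)/9 − β/9 = 0, so β = Σxᵢyᵢ / (Σxᵢ² + σ²/τ²).
Σxᵢyᵢ = 6·9 + 5·7 + 6·9 + 2·4 + 5·12 = 211; Σxᵢ² = 126; σ²/τ² = 1.
β̂_MAP = 211 / (126 + 1) = 211/127 ≈ 1.661.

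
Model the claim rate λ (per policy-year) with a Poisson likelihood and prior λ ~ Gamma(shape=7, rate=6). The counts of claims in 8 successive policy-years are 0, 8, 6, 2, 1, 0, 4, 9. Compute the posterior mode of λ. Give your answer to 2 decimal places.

Σxᵢ = 0+8+6+2+1+0+4+9 = 30, with n = 8.
Posterior ∝ λ^6e^(−6λ) · λ^30e^(−8λ) = λ^36e^(−14λ), i.e. Gamma(shape=37, rate=14).
The mode of a Gamma(a, b) with a ≥ 1 (shape–rate) is (a−1)/b = 36/14 ≈ 2.57.

λ̂_MAP = 2.57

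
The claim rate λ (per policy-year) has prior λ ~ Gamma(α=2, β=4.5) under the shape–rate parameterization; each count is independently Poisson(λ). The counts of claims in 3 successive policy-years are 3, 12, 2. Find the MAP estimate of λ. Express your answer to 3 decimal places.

λ̂_MAP = 2.400

Σxᵢ = 3+12+2 = 17, with n = 3.
Posterior ∝ λe^(−4.5λ) · λ^17e^(−3λ) = λ^18e^(−7.5λ), i.e. Gamma(shape=19, rate=7.5).
The mode of a Gamma(a, b) with a ≥ 1 (shape–rate) is (a−1)/b = 18/7.5 ≈ 2.400.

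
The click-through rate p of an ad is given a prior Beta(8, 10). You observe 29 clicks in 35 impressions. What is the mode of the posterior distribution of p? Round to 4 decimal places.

Prior: Beta(8, 10).
Data: 29 successes in 35 trials. The binomial likelihood contributes p^29(1−p)^6, so the posterior is Beta(8+29, 10+6) = Beta(37, 16).
For Beta(a, b) with a, b > 1 the mode is (a−1)/(a+b−2) = 36/51 ≈ 0.7059.

p̂_MAP = 0.7059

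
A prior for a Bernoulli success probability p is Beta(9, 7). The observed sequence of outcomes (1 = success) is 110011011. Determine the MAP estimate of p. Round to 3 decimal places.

p̂_MAP = 0.609

Prior: Beta(9, 7).
Data: 6 successes in 9 trials (from the sequence). The binomial likelihood contributes p^6(1−p)^3, so the posterior is Beta(9+6, 7+3) = Beta(15, 10).
For Beta(a, b) with a, b > 1 the mode is (a−1)/(a+b−2) = 14/23 ≈ 0.609.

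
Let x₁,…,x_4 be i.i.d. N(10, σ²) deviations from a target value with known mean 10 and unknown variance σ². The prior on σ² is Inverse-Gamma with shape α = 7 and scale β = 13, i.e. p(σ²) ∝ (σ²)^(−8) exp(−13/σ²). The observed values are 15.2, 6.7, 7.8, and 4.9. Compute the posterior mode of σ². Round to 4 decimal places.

Sum of squared deviations about the known mean: SS = (15.2−10)² + (6.7−10)² + (7.8−10)² + (4.9−10)² = 68.78.
The Normal likelihood contributes (σ²)^(−n/2) exp(−SS/(2σ²)), so the posterior is Inverse-Gamma(α + n/2, β + SS/2) = Inverse-Gamma(9, 47.39).
The mode of Inverse-Gamma(a, b) is b/(a+1) = 47.39/10 ≈ 4.7390.

σ̂²_MAP = 4.7390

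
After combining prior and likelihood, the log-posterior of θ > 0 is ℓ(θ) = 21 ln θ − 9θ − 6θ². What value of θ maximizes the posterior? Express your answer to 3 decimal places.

ℓ'(θ) = 21/θ − 9 − 12θ. Setting this to zero and multiplying by θ: 12θ² + 9θ − 21 = 0.
θ = (−9 + √(9² + 4·12·21)) / (2·12) = (−9 + √1089) / 24 = (−9 + 33)/24 = 1.
ℓ''(θ) = −21/θ² − 12 < 0, confirming a maximum.

θ̂_MAP = 1.000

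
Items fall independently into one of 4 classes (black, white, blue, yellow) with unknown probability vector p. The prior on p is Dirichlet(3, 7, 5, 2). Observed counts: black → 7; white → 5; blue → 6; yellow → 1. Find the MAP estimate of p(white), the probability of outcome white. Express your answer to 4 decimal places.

MAP estimate of p(white) = 0.3438

The posterior is Dirichlet(αᵢ + nᵢ) = Dirichlet(10, 12, 11, 3).
For a Dirichlet(a₁,…,a_K) with all aᵢ > 1, the mode has j-th component (aⱼ − 1)/(Σaᵢ − K).
Here Σaᵢ = 36 and K = 4, so p(white) = (12 − 1)/(36 − 4) = 11/32 ≈ 0.3438.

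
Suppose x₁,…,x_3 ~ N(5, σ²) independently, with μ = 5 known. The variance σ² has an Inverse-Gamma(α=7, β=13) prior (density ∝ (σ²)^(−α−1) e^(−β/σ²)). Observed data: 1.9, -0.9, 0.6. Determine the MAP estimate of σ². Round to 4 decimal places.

σ̂²_MAP = 4.7253

Sum of squared deviations about the known mean: SS = (1.9−5)² + (-0.9−5)² + (0.6−5)² = 63.78.
The Normal likelihood contributes (σ²)^(−n/2) exp(−SS/(2σ²)), so the posterior is Inverse-Gamma(α + n/2, β + SS/2) = Inverse-Gamma(8.5, 44.89).
The mode of Inverse-Gamma(a, b) is b/(a+1) = 44.89/9.5 ≈ 4.7253.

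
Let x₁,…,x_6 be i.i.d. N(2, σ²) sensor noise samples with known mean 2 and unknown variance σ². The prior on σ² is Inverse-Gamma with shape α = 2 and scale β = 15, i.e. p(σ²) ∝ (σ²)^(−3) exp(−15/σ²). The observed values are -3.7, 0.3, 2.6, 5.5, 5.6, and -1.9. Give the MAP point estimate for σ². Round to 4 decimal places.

σ̂²_MAP = 8.8467

Sum of squared deviations about the known mean: SS = (-3.7−2)² + (0.3−2)² + (2.6−2)² + (5.5−2)² + (5.6−2)² + (-1.9−2)² = 76.16.
The Normal likelihood contributes (σ²)^(−n/2) exp(−SS/(2σ²)), so the posterior is Inverse-Gamma(α + n/2, β + SS/2) = Inverse-Gamma(5, 53.08).
The mode of Inverse-Gamma(a, b) is b/(a+1) = 53.08/6 ≈ 8.8467.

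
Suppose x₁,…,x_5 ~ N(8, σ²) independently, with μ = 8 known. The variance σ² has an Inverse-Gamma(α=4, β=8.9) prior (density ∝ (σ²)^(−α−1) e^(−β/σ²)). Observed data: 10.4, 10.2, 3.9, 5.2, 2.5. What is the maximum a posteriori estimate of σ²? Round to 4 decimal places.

Sum of squared deviations about the known mean: SS = (10.4−8)² + (10.2−8)² + (3.9−8)² + (5.2−8)² + (2.5−8)² = 65.5.
The Normal likelihood contributes (σ²)^(−n/2) exp(−SS/(2σ²)), so the posterior is Inverse-Gamma(α + n/2, β + SS/2) = Inverse-Gamma(6.5, 41.65).
The mode of Inverse-Gamma(a, b) is b/(a+1) = 41.65/7.5 ≈ 5.5533.

σ̂²_MAP = 5.5533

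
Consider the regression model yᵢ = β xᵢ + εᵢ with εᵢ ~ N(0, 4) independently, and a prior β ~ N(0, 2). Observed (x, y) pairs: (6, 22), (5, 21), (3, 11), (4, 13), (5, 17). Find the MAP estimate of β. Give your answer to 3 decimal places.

β̂_MAP = 3.602

log p(β | y) = −Σ(yᵢ − βxᵢ)²/(2·4) − β²/(2·2) + const.
Setting the derivative to zero: Σxᵢ(yᵢ − βxᵢ)/4 − β/2 = 0, so β = Σxᵢyᵢ / (Σxᵢ² + σ²/τ²).
Σxᵢyᵢ = 6·22 + 5·21 + 3·11 + 4·13 + 5·17 = 407; Σxᵢ² = 111; σ²/τ² = 2.
β̂_MAP = 407 / (111 + 2) = 407/113 ≈ 3.602.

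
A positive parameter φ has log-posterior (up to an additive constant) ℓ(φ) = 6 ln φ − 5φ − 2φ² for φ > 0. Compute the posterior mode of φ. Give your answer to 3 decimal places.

ℓ'(φ) = 6/φ − 5 − 4φ. Setting this to zero and multiplying by φ: 4φ² + 5φ − 6 = 0.
φ = (−5 + √(5² + 4·4·6)) / (2·4) = (−5 + √121) / 8 = (−5 + 11)/8 = 3/4.
ℓ''(φ) = −6/φ² − 4 < 0, confirming a maximum.

φ̂_MAP = 0.750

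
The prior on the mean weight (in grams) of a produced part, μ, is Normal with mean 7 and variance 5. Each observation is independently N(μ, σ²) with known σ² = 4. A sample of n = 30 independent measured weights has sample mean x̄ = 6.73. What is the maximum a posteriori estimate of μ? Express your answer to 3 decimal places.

n = 30, x̄ = 6.73.
For a Normal prior and Normal likelihood with known variance, the posterior is Normal; its mode equals its mean, the precision-weighted average.
Prior precision 1/σ₀² = 1/5 = 0.2; data precision n/σ² = 30/4 = 7.5.
μ̂ = (0.2·7 + 7.5·6.73) / (0.2 + 7.5) = 51.875/7.7 = 2075/308 ≈ 6.737.

μ̂_MAP = 6.737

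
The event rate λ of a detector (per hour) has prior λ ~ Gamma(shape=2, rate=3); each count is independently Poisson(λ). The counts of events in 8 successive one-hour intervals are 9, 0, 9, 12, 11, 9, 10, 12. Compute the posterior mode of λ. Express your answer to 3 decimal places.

Σxᵢ = 9+0+9+12+11+9+10+12 = 72, with n = 8.
Posterior ∝ λe^(−3λ) · λ^72e^(−8λ) = λ^73e^(−11λ), i.e. Gamma(shape=74, rate=11).
The mode of a Gamma(a, b) with a ≥ 1 (shape–rate) is (a−1)/b = 73/11 ≈ 6.636.

λ̂_MAP = 6.636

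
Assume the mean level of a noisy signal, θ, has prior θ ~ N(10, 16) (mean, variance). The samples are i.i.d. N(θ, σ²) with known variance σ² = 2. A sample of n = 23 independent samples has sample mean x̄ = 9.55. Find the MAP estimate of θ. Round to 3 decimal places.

n = 23, x̄ = 9.55.
For a Normal prior and Normal likelihood with known variance, the posterior is Normal; its mode equals its mean, the precision-weighted average.
Prior precision 1/σ₀² = 1/16 = 0.0625; data precision n/σ² = 23/2 = 11.5.
θ̂ = (0.0625·10 + 11.5·9.55) / (0.0625 + 11.5) = 110.45/11.5625 = 8836/925 ≈ 9.552.

θ̂_MAP = 9.552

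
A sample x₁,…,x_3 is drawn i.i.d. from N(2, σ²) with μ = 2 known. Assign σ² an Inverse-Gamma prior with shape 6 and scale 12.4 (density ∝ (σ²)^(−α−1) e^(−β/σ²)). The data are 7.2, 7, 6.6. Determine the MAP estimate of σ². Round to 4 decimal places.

σ̂²_MAP = 5.7647

Sum of squared deviations about the known mean: SS = (7.2−2)² + (7−2)² + (6.6−2)² = 73.2.
The Normal likelihood contributes (σ²)^(−n/2) exp(−SS/(2σ²)), so the posterior is Inverse-Gamma(α + n/2, β + SS/2) = Inverse-Gamma(7.5, 49).
The mode of Inverse-Gamma(a, b) is b/(a+1) = 49/8.5 ≈ 5.7647.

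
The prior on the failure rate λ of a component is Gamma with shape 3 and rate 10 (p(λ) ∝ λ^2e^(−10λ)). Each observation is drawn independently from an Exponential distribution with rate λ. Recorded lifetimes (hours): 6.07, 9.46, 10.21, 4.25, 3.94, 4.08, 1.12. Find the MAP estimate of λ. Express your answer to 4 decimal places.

λ̂_MAP = 0.1832

The Exponential(rate=λ) likelihood is ∝ λ^n e^(−λΣtᵢ). Here n = 7 and Σtᵢ = 6.07 + 9.46 + 10.21 + 4.25 + 3.94 + 4.08 + 1.12 = 39.13.
Posterior ∝ λ^2e^(−10λ) · λ^7e^(−39.13λ) = λ^9e^(−49.13λ), i.e. Gamma(10, 49.13).
Mode = (a−1)/b = 9/49.13 ≈ 0.1832.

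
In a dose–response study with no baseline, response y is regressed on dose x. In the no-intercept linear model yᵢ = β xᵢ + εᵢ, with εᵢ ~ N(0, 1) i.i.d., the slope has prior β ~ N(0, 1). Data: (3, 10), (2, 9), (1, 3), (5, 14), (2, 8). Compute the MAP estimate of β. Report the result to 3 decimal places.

log p(β | y) = −Σ(yᵢ − βxᵢ)²/(2·1) − β²/(2·1) + const.
Setting the derivative to zero: Σxᵢ(yᵢ − βxᵢ)/1 − β/1 = 0, so β = Σxᵢyᵢ / (Σxᵢ² + σ²/τ²).
Σxᵢyᵢ = 3·10 + 2·9 + 1·3 + 5·14 + 2·8 = 137; Σxᵢ² = 43; σ²/τ² = 1.
β̂_MAP = 137 / (43 + 1) = 137/44 ≈ 3.114.

β̂_MAP = 3.114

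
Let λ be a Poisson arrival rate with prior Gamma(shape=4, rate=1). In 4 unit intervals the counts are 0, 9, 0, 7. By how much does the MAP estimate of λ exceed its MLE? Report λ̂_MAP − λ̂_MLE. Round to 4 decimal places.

Σxᵢ = 16. Posterior is Gamma(20, 5); MAP = (20−1)/5 = 19/5 ≈ 3.80000.
MLE = x̄ = 16/4 ≈ 4.00000.
Difference = 19/5 − 16/4 = -1/5 ≈ -0.2000.

MAP − MLE = -0.2000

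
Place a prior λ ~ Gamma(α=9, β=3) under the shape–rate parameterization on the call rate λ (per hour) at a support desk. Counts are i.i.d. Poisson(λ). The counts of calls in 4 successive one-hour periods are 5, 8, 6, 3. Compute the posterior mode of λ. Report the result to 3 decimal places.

λ̂_MAP = 4.286

Σxᵢ = 5+8+6+3 = 22, with n = 4.
Posterior ∝ λ^8e^(−3λ) · λ^22e^(−4λ) = λ^30e^(−7λ), i.e. Gamma(shape=31, rate=7).
The mode of a Gamma(a, b) with a ≥ 1 (shape–rate) is (a−1)/b = 30/7 ≈ 4.286.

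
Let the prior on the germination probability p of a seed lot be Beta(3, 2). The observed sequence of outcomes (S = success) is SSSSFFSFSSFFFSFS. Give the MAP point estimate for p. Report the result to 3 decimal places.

Prior: Beta(3, 2).
Data: 9 successes in 16 trials (from the sequence). The binomial likelihood contributes p^9(1−p)^7, so the posterior is Beta(3+9, 2+7) = Beta(12, 9).
For Beta(a, b) with a, b > 1 the mode is (a−1)/(a+b−2) = 11/19 ≈ 0.579.

p̂_MAP = 0.579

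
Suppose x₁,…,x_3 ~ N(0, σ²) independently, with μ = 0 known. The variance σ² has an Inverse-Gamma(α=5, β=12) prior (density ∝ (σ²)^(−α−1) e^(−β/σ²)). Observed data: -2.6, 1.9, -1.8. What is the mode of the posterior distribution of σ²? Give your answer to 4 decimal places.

Sum of squared deviations about the known mean: SS = (-2.6−0)² + (1.9−0)² + (-1.8−0)² = 13.61.
The Normal likelihood contributes (σ²)^(−n/2) exp(−SS/(2σ²)), so the posterior is Inverse-Gamma(α + n/2, β + SS/2) = Inverse-Gamma(6.5, 18.805).
The mode of Inverse-Gamma(a, b) is b/(a+1) = 18.805/7.5 ≈ 2.5073.

σ̂²_MAP = 2.5073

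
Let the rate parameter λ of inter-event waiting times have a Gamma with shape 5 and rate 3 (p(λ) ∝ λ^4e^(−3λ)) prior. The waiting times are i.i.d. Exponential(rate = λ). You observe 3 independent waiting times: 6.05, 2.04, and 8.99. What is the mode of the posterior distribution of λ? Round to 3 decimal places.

λ̂_MAP = 0.349

The Exponential(rate=λ) likelihood is ∝ λ^n e^(−λΣtᵢ). Here n = 3 and Σtᵢ = 6.05 + 2.04 + 8.99 = 17.08.
Posterior ∝ λ^4e^(−3λ) · λ^3e^(−17.08λ) = λ^7e^(−20.08λ), i.e. Gamma(8, 20.08).
Mode = (a−1)/b = 7/20.08 ≈ 0.349.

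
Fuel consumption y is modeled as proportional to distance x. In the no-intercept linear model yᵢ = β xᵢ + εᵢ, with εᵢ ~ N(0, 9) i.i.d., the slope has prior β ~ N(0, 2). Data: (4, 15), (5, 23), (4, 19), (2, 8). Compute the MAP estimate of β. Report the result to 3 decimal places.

β̂_MAP = 4.076

log p(β | y) = −Σ(yᵢ − βxᵢ)²/(2·9) − β²/(2·2) + const.
Setting the derivative to zero: Σxᵢ(yᵢ − βxᵢ)/9 − β/2 = 0, so β = Σxᵢyᵢ / (Σxᵢ² + σ²/τ²).
Σxᵢyᵢ = 4·15 + 5·23 + 4·19 + 2·8 = 267; Σxᵢ² = 61; σ²/τ² = 4.5.
β̂_MAP = 267 / (61 + 4.5) = 267/65.5 ≈ 4.076.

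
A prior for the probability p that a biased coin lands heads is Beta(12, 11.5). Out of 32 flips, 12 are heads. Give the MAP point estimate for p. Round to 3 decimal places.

Prior: Beta(12, 11.5).
Data: 12 successes in 32 trials. The binomial likelihood contributes p^12(1−p)^20, so the posterior is Beta(12+12, 11.5+20) = Beta(24, 31.5).
For Beta(a, b) with a, b > 1 the mode is (a−1)/(a+b−2) = 23/53.5 ≈ 0.430.

p̂_MAP = 0.430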